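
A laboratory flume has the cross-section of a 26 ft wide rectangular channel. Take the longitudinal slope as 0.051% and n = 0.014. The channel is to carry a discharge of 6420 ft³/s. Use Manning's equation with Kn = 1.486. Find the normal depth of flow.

Manning's equation rearranged: A R^(2/3) = nQ / (1.486·√S) = 0.014 × 6420 / (1.486 × √0.00051) = 2678.
Try y = 20.9 ft: A R^(2/3) = 2176 — short.
Try y = 28.5 ft: A R^(2/3) = 3189 — over.
Try y = 24.7 ft: A R^(2/3) = 2678 — matches.

y_n = 24.7 ft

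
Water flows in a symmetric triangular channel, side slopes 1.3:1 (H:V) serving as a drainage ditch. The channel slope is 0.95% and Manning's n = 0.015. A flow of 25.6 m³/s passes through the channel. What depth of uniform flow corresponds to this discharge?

y_n = 1.91 m

Manning's equation rearranged: A R^(2/3) = nQ / (1·√S) = 0.015 × 25.6 / (√0.0095) = 3.94.
Trying y = 2.36 m: A R^(2/3) = 6.925 — too large.
Trying y = 1.45 m: A R^(2/3) = 1.889 — too small.
Trying y = 1.91 m: A R^(2/3) = 3.939 — matches.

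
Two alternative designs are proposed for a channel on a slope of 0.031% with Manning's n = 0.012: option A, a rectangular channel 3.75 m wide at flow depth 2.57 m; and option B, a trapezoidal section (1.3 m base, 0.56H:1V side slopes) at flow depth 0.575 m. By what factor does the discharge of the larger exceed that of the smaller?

Channel A: Flow area A = b·y = 3.75 × 2.57 = 9.637 m². Wetted perimeter P = b + 2y = 3.75 + 2×2.57 = 8.89 m. Hydraulic radius R = A/P = 9.637/8.89 = 1.084 m. Q_A = (1/0.012)·9.637·1.084^(2/3)·√0.00031 = 14.92 m³/s.
Channel B: With bottom width b = 1.3 m and side slope z = 0.56: A = (b + zy)y = (1.3 + 0.56×0.575)×0.575 = 0.9326 m²; P = b + 2y√(1+z²) = 1.3 + 2×0.575×1.146 = 2.618 m. Hydraulic radius R = A/P = 0.9326/2.618 = 0.3562 m. Q_B = (1/0.012)·0.9326·0.3562^(2/3)·√0.00031 = 0.6877 m³/s.
The larger discharge is 14.92 m³/s and the smaller is 0.6877 m³/s; the ratio is 21.7.

21.7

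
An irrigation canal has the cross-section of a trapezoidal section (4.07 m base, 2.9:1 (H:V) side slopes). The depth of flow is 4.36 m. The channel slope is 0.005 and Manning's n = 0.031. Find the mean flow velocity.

V = 4.05 m/s

With bottom width b = 4.07 m and side slope z = 2.9: A = (b + zy)y = (4.07 + 2.9×4.36)×4.36 = 72.87 m²; P = b + 2y√(1+z²) = 4.07 + 2×4.36×3.068 = 30.82 m.
Hydraulic radius R = A/P = 72.87/30.82 = 2.365 m.
From Manning's equation, V = (1/n) R^(2/3) S^(1/2) = (1/0.031) × 2.365^(2/3) × 0.005^(1/2) = 4.05 m/s.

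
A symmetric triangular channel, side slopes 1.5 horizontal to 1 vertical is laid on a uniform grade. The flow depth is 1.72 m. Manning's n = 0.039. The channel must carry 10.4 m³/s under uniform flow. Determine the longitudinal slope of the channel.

For a triangular section with side slope z = 1.5: A = zy² = 1.5×1.72² = 4.438 m²; P = 2y√(1+z²) = 2×1.72×1.803 = 6.202 m.
Hydraulic radius R = A/P = 4.438/6.202 = 0.7156 m.
From Manning's equation, S = [nQ / (1 A R^(2/3))]² = [0.039 × 10.4 / (1 × 4.438 × 0.7156^(2/3))]² = 0.0131.

S = 0.0131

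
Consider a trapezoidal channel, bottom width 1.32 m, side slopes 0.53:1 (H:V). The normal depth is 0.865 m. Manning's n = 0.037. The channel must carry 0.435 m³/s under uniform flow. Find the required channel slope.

With bottom width b = 1.32 m and side slope z = 0.53: A = (b + zy)y = (1.32 + 0.53×0.865)×0.865 = 1.538 m²; P = b + 2y√(1+z²) = 1.32 + 2×0.865×1.132 = 3.278 m.
Hydraulic radius R = A/P = 1.538/3.278 = 0.4693 m.
From Manning's equation, S = [nQ / (1 A R^(2/3))]² = [0.037 × 0.435 / (1 × 1.538 × 0.4693^(2/3))]² = 0.0003.

S = 0.0003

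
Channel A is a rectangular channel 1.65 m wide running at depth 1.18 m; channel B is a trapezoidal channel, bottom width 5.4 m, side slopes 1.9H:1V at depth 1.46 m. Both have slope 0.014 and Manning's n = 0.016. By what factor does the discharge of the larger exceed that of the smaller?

10.1

Channel A: Flow area A = b·y = 1.65 × 1.18 = 1.947 m². Wetted perimeter P = b + 2y = 1.65 + 2×1.18 = 4.01 m. Hydraulic radius R = A/P = 1.947/4.01 = 0.4855 m. Q_A = (1/0.016)·1.947·0.4855^(2/3)·√0.014 = 8.895 m³/s.
Channel B: With bottom width b = 5.4 m and side slope z = 1.9: A = (b + zy)y = (5.4 + 1.9×1.46)×1.46 = 11.93 m²; P = b + 2y√(1+z²) = 5.4 + 2×1.46×2.147 = 11.67 m. Hydraulic radius R = A/P = 11.93/11.67 = 1.023 m. Q_B = (1/0.016)·11.93·1.023^(2/3)·√0.014 = 89.58 m³/s.
The larger discharge is 89.58 m³/s and the smaller is 8.895 m³/s; the ratio is 10.1.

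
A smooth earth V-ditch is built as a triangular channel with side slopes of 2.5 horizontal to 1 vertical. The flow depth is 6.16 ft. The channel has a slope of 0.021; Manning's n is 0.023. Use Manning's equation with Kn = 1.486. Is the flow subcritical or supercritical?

supercritical

For a triangular section with side slope z = 2.5: A = zy² = 2.5×6.16² = 94.86 ft²; P = 2y√(1+z²) = 2×6.16×2.693 = 33.17 ft.
Hydraulic radius R = A/P = 94.86/33.17 = 2.86 ft.
V = (1.486/n) R^(2/3) √S = (1.486/0.023) × 2.86^(2/3) × √0.021 = 18.86 ft/s. Hydraulic depth D_h = A/T = 94.86/30.8 = 3.08 ft.
Froude number Fr = V/√(g·D_h) = 18.86/√(32.2×3.08) = 1.89, which is greater than 1, so the flow is supercritical.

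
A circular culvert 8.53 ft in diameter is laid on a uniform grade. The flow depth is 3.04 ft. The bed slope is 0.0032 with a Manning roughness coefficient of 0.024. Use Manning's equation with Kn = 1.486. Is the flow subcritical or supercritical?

For a circular section of diameter D = 8.53 ft at depth y = 3.04 ft, the central angle is θ = 2 arccos(1 − 2y/D) = 2.559 rad. Then A = (D²/8)(θ − sin θ) = 18.27 ft² and P = Dθ/2 = 10.91 ft.
Hydraulic radius R = A/P = 18.27/10.91 = 1.674 ft.
V = (1.486/n) R^(2/3) √S = (1.486/0.024) × 1.674^(2/3) × √0.0032 = 4.938 ft/s. Hydraulic depth D_h = A/T = 18.27/8.171 = 2.236 ft.
Froude number Fr = V/√(g·D_h) = 4.938/√(32.2×2.236) = 0.582, which is less than 1, so the flow is subcritical.

subcritical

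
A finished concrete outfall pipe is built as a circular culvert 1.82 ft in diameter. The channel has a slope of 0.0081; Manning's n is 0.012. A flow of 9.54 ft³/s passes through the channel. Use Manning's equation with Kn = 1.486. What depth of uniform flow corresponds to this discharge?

Manning's equation rearranged: A R^(2/3) = nQ / (1.486·√S) = 0.012 × 9.54 / (1.486 × √0.0081) = 0.856.
Trying y = 1.23 ft: A R^(2/3) = 1.229 — too large.
Trying y = 0.97 ft: A R^(2/3) = 0.8563 — close enough.

y_n = 0.97 ft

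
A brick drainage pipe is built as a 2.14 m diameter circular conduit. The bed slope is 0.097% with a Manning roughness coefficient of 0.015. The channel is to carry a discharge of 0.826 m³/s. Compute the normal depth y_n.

y_n = 0.593 m

Manning's equation rearranged: A R^(2/3) = nQ / (1·√S) = 0.015 × 0.826 / (√0.00097) = 0.3978.
Trying y = 0.495 m: A R^(2/3) = 0.2782 — short.
Trying y = 0.593 m: A R^(2/3) = 0.3977 — close enough.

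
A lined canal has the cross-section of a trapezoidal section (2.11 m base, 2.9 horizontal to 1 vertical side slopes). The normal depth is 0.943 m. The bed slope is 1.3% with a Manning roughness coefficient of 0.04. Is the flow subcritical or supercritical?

With bottom width b = 2.11 m and side slope z = 2.9: A = (b + zy)y = (2.11 + 2.9×0.943)×0.943 = 4.569 m²; P = b + 2y√(1+z²) = 2.11 + 2×0.943×3.068 = 7.895 m.
Hydraulic radius R = A/P = 4.569/7.895 = 0.5786 m.
V = (1/n) R^(2/3) √S = (1/0.04) × 0.5786^(2/3) × √0.013 = 1.979 m/s. Hydraulic depth D_h = A/T = 4.569/7.579 = 0.6028 m.
Froude number Fr = V/√(g·D_h) = 1.979/√(9.81×0.6028) = 0.814, which is less than 1, so the flow is subcritical.

subcritical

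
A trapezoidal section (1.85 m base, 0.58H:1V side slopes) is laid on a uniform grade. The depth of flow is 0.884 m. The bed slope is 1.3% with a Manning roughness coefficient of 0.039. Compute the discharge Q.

With bottom width b = 1.85 m and side slope z = 0.58: A = (b + zy)y = (1.85 + 0.58×0.884)×0.884 = 2.089 m²; P = b + 2y√(1+z²) = 1.85 + 2×0.884×1.156 = 3.894 m.
Hydraulic radius R = A/P = 2.089/3.894 = 0.5364 m.
Manning's equation: Q = (1/n) A R^(2/3) S^(1/2) = (1/0.039) × 2.089 × 0.5364^(2/3) × 0.013^(1/2) = 4.03 m³/s.

Q = 4.03 m³/s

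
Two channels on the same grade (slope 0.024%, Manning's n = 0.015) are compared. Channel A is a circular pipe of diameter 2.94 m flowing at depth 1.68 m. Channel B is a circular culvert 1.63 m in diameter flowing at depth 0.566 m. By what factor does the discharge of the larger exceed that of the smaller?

Channel A: For a circular section of diameter D = 2.94 m at depth y = 1.68 m, the central angle is θ = 2 arccos(1 − 2y/D) = 3.428 rad. Then A = (D²/8)(θ − sin θ) = 4.01 m² and P = Dθ/2 = 5.04 m. Hydraulic radius R = A/P = 4.01/5.04 = 0.7956 m. Q_A = (1/0.015)·4.01·0.7956^(2/3)·√0.00024 = 3.556 m³/s.
Channel B: For a circular section of diameter D = 1.63 m at depth y = 0.566 m, the central angle is θ = 2 arccos(1 − 2y/D) = 2.521 rad. Then A = (D²/8)(θ − sin θ) = 0.6439 m² and P = Dθ/2 = 2.054 m. Hydraulic radius R = A/P = 0.6439/2.054 = 0.3134 m. Q_B = (1/0.015)·0.6439·0.3134^(2/3)·√0.00024 = 0.3069 m³/s.
The larger discharge is 3.556 m³/s and the smaller is 0.3069 m³/s; the ratio is 11.6.

11.6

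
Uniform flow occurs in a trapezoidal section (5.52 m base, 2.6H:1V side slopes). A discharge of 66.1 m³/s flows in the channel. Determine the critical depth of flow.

y_c = 1.83 m

At critical depth, Q² T / (g A³) = 1, i.e. A³/T = Q²/g = 66.1²/9.81 = 445.4.
Trying y = 1.99 m: A³/T = 607.4 — high.
Trying y = 1.26 m: A³/T = 112.8 — low.
Trying y = 1.83 m: A³/T = 442.5 — matches.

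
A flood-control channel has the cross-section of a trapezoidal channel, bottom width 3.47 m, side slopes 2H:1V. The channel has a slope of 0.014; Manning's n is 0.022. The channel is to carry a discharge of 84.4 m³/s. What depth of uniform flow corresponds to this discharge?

Manning's equation rearranged: A R^(2/3) = nQ / (1·√S) = 0.022 × 84.4 / (√0.014) = 15.69.
Trying y = 1.53 m: A R^(2/3) = 9.782 — short.
Trying y = 1.93 m: A R^(2/3) = 15.7 — close enough.

y_n = 1.93 m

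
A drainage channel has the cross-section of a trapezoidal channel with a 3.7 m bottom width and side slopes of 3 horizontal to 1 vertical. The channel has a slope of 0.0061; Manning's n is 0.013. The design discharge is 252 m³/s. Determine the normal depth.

Manning's equation rearranged: A R^(2/3) = nQ / (1·√S) = 0.013 × 252 / (√0.0061) = 41.94.
At y = 2.06 m: A R^(2/3) = 23.2 — short.
At y = 3.39 m: A R^(2/3) = 71.38 — over.
At y = 2.69 m: A R^(2/3) = 42.01 — ≈ 41.94.

y_n = 2.69 m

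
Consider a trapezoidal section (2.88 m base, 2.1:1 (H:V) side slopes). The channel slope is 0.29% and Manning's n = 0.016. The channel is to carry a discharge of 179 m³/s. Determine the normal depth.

Manning's equation rearranged: A R^(2/3) = nQ / (1·√S) = 0.016 × 179 / (√0.0029) = 53.18.
At y = 4.31 m: A R^(2/3) = 88.1 — over.
At y = 3.06 m: A R^(2/3) = 39.98 — short.
At y = 3.47 m: A R^(2/3) = 53.26 — matches.

y_n = 3.47 m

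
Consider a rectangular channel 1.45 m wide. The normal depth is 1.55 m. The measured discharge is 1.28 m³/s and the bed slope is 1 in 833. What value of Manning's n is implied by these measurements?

Flow area A = b·y = 1.45 × 1.55 = 2.248 m². Wetted perimeter P = b + 2y = 1.45 + 2×1.55 = 4.55 m.
Hydraulic radius R = A/P = 2.248/4.55 = 0.494 m.
Rearranging Manning's equation: n = (1/Q) A R^(2/3) S^(1/2) = (1/1.28) × 2.248 × 0.494^(2/3) × √0.0012 = 0.038.

n = 0.038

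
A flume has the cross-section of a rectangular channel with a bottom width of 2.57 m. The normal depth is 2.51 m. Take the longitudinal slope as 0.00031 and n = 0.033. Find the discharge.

Flow area A = b·y = 2.57 × 2.51 = 6.451 m². Wetted perimeter P = b + 2y = 2.57 + 2×2.51 = 7.59 m.
Hydraulic radius R = A/P = 6.451/7.59 = 0.8499 m.
Manning's equation: Q = (1/n) A R^(2/3) S^(1/2) = (1/0.033) × 6.451 × 0.8499^(2/3) × 0.00031^(1/2) = 3.09 m³/s.

Q = 3.09 m³/s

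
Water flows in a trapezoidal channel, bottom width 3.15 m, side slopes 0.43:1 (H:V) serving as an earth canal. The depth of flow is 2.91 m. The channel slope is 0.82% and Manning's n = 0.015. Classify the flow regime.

supercritical

With bottom width b = 3.15 m and side slope z = 0.43: A = (b + zy)y = (3.15 + 0.43×2.91)×2.91 = 12.81 m²; P = b + 2y√(1+z²) = 3.15 + 2×2.91×1.089 = 9.485 m.
Hydraulic radius R = A/P = 12.81/9.485 = 1.35 m.
V = (1/n) R^(2/3) √S = (1/0.015) × 1.35^(2/3) × √0.0082 = 7.375 m/s. Hydraulic depth D_h = A/T = 12.81/5.653 = 2.266 m.
Froude number Fr = V/√(g·D_h) = 7.375/√(9.81×2.266) = 1.56, which is greater than 1, so the flow is supercritical.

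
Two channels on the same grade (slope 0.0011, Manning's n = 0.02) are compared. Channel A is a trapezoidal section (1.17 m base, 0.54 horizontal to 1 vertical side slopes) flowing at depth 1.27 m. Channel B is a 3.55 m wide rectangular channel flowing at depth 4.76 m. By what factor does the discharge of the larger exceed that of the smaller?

12.2

Channel A: With bottom width b = 1.17 m and side slope z = 0.54: A = (b + zy)y = (1.17 + 0.54×1.27)×1.27 = 2.357 m²; P = b + 2y√(1+z²) = 1.17 + 2×1.27×1.136 = 4.057 m. Hydraulic radius R = A/P = 2.357/4.057 = 0.581 m. Q_A = (1/0.02)·2.357·0.581^(2/3)·√0.0011 = 2.721 m³/s.
Channel B: Flow area A = b·y = 3.55 × 4.76 = 16.9 m². Wetted perimeter P = b + 2y = 3.55 + 2×4.76 = 13.07 m. Hydraulic radius R = A/P = 16.9/13.07 = 1.293 m. Q_B = (1/0.02)·16.9·1.293^(2/3)·√0.0011 = 33.26 m³/s.
The larger discharge is 33.26 m³/s and the smaller is 2.721 m³/s; the ratio is 12.2.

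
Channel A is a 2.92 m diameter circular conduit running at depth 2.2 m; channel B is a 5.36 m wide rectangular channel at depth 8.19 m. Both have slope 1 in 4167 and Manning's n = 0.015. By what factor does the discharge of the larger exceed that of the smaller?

14.1

Channel A: For a circular section of diameter D = 2.92 m at depth y = 2.2 m, the central angle is θ = 2 arccos(1 − 2y/D) = 4.205 rad. Then A = (D²/8)(θ − sin θ) = 5.413 m² and P = Dθ/2 = 6.139 m. Hydraulic radius R = A/P = 5.413/6.139 = 0.8817 m. Q_A = (1/0.015)·5.413·0.8817^(2/3)·√0.00024 = 5.14 m³/s.
Channel B: Flow area A = b·y = 5.36 × 8.19 = 43.9 m². Wetted perimeter P = b + 2y = 5.36 + 2×8.19 = 21.74 m. Hydraulic radius R = A/P = 43.9/21.74 = 2.019 m. Q_B = (1/0.015)·43.9·2.019^(2/3)·√0.00024 = 72.43 m³/s.
The larger discharge is 72.43 m³/s and the smaller is 5.14 m³/s; the ratio is 14.1.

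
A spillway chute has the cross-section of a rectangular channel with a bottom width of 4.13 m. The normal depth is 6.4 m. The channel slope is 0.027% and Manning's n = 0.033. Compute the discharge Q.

Q = 17.7 m³/s

Flow area A = b·y = 4.13 × 6.4 = 26.43 m². Wetted perimeter P = b + 2y = 4.13 + 2×6.4 = 16.93 m.
Hydraulic radius R = A/P = 26.43/16.93 = 1.561 m.
Manning's equation: Q = (1/n) A R^(2/3) S^(1/2) = (1/0.033) × 26.43 × 1.561^(2/3) × 0.00027^(1/2) = 17.7 m³/s.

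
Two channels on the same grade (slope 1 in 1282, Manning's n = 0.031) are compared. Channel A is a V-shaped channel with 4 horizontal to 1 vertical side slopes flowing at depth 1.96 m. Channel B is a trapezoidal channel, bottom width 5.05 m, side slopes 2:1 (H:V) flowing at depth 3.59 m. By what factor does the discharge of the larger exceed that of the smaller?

4.82

Channel A: For a triangular section with side slope z = 4: A = zy² = 4×1.96² = 15.37 m²; P = 2y√(1+z²) = 2×1.96×4.123 = 16.16 m. Hydraulic radius R = A/P = 15.37/16.16 = 0.9507 m. Q_A = (1/0.031)·15.37·0.9507^(2/3)·√0.00078 = 13.39 m³/s.
Channel B: With bottom width b = 5.05 m and side slope z = 2: A = (b + zy)y = (5.05 + 2×3.59)×3.59 = 43.91 m²; P = b + 2y√(1+z²) = 5.05 + 2×3.59×2.236 = 21.1 m. Hydraulic radius R = A/P = 43.91/21.1 = 2.08 m. Q_B = (1/0.031)·43.91·2.08^(2/3)·√0.00078 = 64.46 m³/s.
The larger discharge is 64.46 m³/s and the smaller is 13.39 m³/s; the ratio is 4.82.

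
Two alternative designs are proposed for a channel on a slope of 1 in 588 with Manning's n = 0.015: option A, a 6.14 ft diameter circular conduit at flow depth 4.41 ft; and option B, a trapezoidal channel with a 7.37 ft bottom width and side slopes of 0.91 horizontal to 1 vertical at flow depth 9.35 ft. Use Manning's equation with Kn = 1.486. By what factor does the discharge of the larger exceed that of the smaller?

12

Channel A: For a circular section of diameter D = 6.14 ft at depth y = 4.41 ft, the central angle is θ = 2 arccos(1 − 2y/D) = 4.045 rad. Then A = (D²/8)(θ − sin θ) = 22.76 ft² and P = Dθ/2 = 12.42 ft. Hydraulic radius R = A/P = 22.76/12.42 = 1.833 ft. Q_A = (1.486/0.015)·22.76·1.833^(2/3)·√0.001701 = 139.3 ft³/s.
Channel B: With bottom width b = 7.37 ft and side slope z = 0.91: A = (b + zy)y = (7.37 + 0.91×9.35)×9.35 = 148.5 ft²; P = b + 2y√(1+z²) = 7.37 + 2×9.35×1.352 = 32.65 ft. Hydraulic radius R = A/P = 148.5/32.65 = 4.547 ft. Q_B = (1.486/0.015)·148.5·4.547^(2/3)·√0.001701 = 1665 ft³/s.
The larger discharge is 1665 ft³/s and the smaller is 139.3 ft³/s; the ratio is 12.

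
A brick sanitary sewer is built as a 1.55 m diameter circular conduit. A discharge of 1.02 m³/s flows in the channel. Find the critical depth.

At critical depth, Q² T / (g A³) = 1, i.e. A³/T = Q²/g = 1.02²/9.81 = 0.1061.
Trying y = 0.612 m: A³/T = 0.2193 — too large.
Trying y = 0.368 m: A³/T = 0.03058 — too small.
Trying y = 0.507 m: A³/T = 0.1062 — matches.

y_c = 0.507 m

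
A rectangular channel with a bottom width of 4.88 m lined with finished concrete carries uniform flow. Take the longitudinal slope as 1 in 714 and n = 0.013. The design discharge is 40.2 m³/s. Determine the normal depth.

Manning's equation rearranged: A R^(2/3) = nQ / (1·√S) = 0.013 × 40.2 / (√0.001401) = 13.96.
Trying y = 2.79 m: A R^(2/3) = 16.23 — high.
Trying y = 2.49 m: A R^(2/3) = 13.97 — ≈ 13.96.

y_n = 2.49 m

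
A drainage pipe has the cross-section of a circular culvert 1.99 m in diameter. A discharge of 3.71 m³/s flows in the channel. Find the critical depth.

At critical depth, Q² T / (g A³) = 1, i.e. A³/T = Q²/g = 3.71²/9.81 = 1.403.
At y = 1.06 m: A³/T = 2.407 — too large.
At y = 0.784 m: A³/T = 0.7586 — too small.
At y = 0.92 m: A³/T = 1.401 — close enough.

y_c = 0.92 m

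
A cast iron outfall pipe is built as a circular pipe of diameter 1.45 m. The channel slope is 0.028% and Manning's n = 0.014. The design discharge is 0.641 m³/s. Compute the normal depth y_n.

Manning's equation rearranged: A R^(2/3) = nQ / (1·√S) = 0.014 × 0.641 / (√0.00028) = 0.5363.
At y = 1.05 m: A R^(2/3) = 0.7339 — too large.
At y = 0.842 m: A R^(2/3) = 0.5362 — matches.

y_n = 0.842 m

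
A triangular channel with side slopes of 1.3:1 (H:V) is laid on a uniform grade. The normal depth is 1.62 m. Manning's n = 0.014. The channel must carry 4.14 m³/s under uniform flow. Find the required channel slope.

S = 0.000521

For a triangular section with side slope z = 1.3: A = zy² = 1.3×1.62² = 3.412 m²; P = 2y√(1+z²) = 2×1.62×1.64 = 5.314 m.
Hydraulic radius R = A/P = 3.412/5.314 = 0.642 m.
From Manning's equation, S = [nQ / (1 A R^(2/3))]² = [0.014 × 4.14 / (1 × 3.412 × 0.642^(2/3))]² = 0.000521.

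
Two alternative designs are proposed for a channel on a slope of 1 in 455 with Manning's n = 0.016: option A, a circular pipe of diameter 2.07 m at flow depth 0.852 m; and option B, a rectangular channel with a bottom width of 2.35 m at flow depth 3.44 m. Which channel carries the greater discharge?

Channel A: For a circular section of diameter D = 2.07 m at depth y = 0.852 m, the central angle is θ = 2 arccos(1 − 2y/D) = 2.786 rad. Then A = (D²/8)(θ − sin θ) = 1.306 m² and P = Dθ/2 = 2.884 m. Hydraulic radius R = A/P = 1.306/2.884 = 0.4529 m. Q_A = (1/0.016)·1.306·0.4529^(2/3)·√0.002198 = 2.256 m³/s.
Channel B: Flow area A = b·y = 2.35 × 3.44 = 8.084 m². Wetted perimeter P = b + 2y = 2.35 + 2×3.44 = 9.23 m. Hydraulic radius R = A/P = 8.084/9.23 = 0.8758 m. Q_B = (1/0.016)·8.084·0.8758^(2/3)·√0.002198 = 21.68 m³/s.
Q_A = 2.256 m³/s vs Q_B = 21.68 m³/s, so channel B carries more.

channel B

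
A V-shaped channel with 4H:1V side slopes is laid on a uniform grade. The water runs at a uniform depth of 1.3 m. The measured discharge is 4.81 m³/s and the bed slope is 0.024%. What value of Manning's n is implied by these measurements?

For a triangular section with side slope z = 4: A = zy² = 4×1.3² = 6.76 m²; P = 2y√(1+z²) = 2×1.3×4.123 = 10.72 m.
Hydraulic radius R = A/P = 6.76/10.72 = 0.6306 m.
Rearranging Manning's equation: n = (1/Q) A R^(2/3) S^(1/2) = (1/4.81) × 6.76 × 0.6306^(2/3) × √0.00024 = 0.016.

n = 0.016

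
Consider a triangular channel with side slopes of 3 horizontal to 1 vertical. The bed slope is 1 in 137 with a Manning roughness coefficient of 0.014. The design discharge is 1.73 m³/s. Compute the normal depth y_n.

y_n = 0.497 m

Manning's equation rearranged: A R^(2/3) = nQ / (1·√S) = 0.014 × 1.73 / (√0.007299) = 0.2835.
At y = 0.609 m: A R^(2/3) = 0.4862 — high.
At y = 0.443 m: A R^(2/3) = 0.2081 — low.
At y = 0.497 m: A R^(2/3) = 0.2828 — matches.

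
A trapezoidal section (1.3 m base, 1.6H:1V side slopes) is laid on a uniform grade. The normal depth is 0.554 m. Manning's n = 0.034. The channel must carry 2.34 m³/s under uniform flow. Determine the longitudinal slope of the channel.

S = 0.017

With bottom width b = 1.3 m and side slope z = 1.6: A = (b + zy)y = (1.3 + 1.6×0.554)×0.554 = 1.211 m²; P = b + 2y√(1+z²) = 1.3 + 2×0.554×1.887 = 3.391 m.
Hydraulic radius R = A/P = 1.211/3.391 = 0.3572 m.
From Manning's equation, S = [nQ / (1 A R^(2/3))]² = [0.034 × 2.34 / (1 × 1.211 × 0.3572^(2/3))]² = 0.017.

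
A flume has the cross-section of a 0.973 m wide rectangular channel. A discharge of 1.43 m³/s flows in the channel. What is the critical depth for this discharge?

For a rectangular channel, critical depth y_c = (q²/g)^(1/3) where q = Q/b = 1.43/0.973 = 1.47 m²/s.
So y_c = (1.47²/9.81)^(1/3) = 0.604 m.

y_c = 0.604 m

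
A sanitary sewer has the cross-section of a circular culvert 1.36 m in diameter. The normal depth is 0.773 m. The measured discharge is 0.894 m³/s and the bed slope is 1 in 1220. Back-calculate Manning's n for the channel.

For a circular section of diameter D = 1.36 m at depth y = 0.773 m, the central angle is θ = 2 arccos(1 − 2y/D) = 3.416 rad. Then A = (D²/8)(θ − sin θ) = 0.8524 m² and P = Dθ/2 = 2.323 m.
Hydraulic radius R = A/P = 0.8524/2.323 = 0.367 m.
Rearranging Manning's equation: n = (1/Q) A R^(2/3) S^(1/2) = (1/0.894) × 0.8524 × 0.367^(2/3) × √0.0008197 = 0.014.

n = 0.014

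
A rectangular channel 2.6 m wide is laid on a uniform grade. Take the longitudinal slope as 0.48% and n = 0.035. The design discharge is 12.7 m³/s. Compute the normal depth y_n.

y_n = 2.69 m

Manning's equation rearranged: A R^(2/3) = nQ / (1·√S) = 0.035 × 12.7 / (√0.0048) = 6.416.
At y = 2.16 m: A R^(2/3) = 4.886 — too small.
At y = 3.28 m: A R^(2/3) = 8.131 — too large.
At y = 2.69 m: A R^(2/3) = 6.405 — ≈ 6.416.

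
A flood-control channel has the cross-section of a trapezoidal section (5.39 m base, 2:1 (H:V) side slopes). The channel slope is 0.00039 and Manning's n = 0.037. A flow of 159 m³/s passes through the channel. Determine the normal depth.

y_n = 6.74 m

Manning's equation rearranged: A R^(2/3) = nQ / (1·√S) = 0.037 × 159 / (√0.00039) = 297.9.
Trying y = 5.09 m: A R^(2/3) = 158 — too small.
Trying y = 8.11 m: A R^(2/3) = 456.7 — too large.
Trying y = 6.74 m: A R^(2/3) = 297.6 — ≈ 297.9.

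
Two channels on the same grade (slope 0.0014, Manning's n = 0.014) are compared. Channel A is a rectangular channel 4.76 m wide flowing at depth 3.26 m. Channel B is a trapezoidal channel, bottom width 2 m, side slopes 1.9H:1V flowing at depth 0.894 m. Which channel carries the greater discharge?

Channel A: Flow area A = b·y = 4.76 × 3.26 = 15.52 m². Wetted perimeter P = b + 2y = 4.76 + 2×3.26 = 11.28 m. Hydraulic radius R = A/P = 15.52/11.28 = 1.376 m. Q_A = (1/0.014)·15.52·1.376^(2/3)·√0.0014 = 51.3 m³/s.
Channel B: With bottom width b = 2 m and side slope z = 1.9: A = (b + zy)y = (2 + 1.9×0.894)×0.894 = 3.307 m²; P = b + 2y√(1+z²) = 2 + 2×0.894×2.147 = 5.839 m. Hydraulic radius R = A/P = 3.307/5.839 = 0.5663 m. Q_B = (1/0.014)·3.307·0.5663^(2/3)·√0.0014 = 6.049 m³/s.
Q_A = 51.3 m³/s vs Q_B = 6.049 m³/s, so channel A carries more.

channel A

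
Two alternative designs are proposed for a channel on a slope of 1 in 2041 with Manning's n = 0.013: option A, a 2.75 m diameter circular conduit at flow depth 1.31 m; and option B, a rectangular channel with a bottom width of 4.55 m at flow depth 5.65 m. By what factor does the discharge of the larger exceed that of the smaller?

Channel A: For a circular section of diameter D = 2.75 m at depth y = 1.31 m, the central angle is θ = 2 arccos(1 − 2y/D) = 3.047 rad. Then A = (D²/8)(θ − sin θ) = 2.791 m² and P = Dθ/2 = 4.19 m. Hydraulic radius R = A/P = 2.791/4.19 = 0.6662 m. Q_A = (1/0.013)·2.791·0.6662^(2/3)·√0.00049 = 3.625 m³/s.
Channel B: Flow area A = b·y = 4.55 × 5.65 = 25.71 m². Wetted perimeter P = b + 2y = 4.55 + 2×5.65 = 15.85 m. Hydraulic radius R = A/P = 25.71/15.85 = 1.622 m. Q_B = (1/0.013)·25.71·1.622^(2/3)·√0.00049 = 60.42 m³/s.
The larger discharge is 60.42 m³/s and the smaller is 3.625 m³/s; the ratio is 16.7.

16.7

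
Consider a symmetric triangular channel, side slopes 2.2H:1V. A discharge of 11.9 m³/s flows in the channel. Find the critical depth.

y_c = 1.43 m

At critical depth, Q² T / (g A³) = 1, i.e. A³/T = Q²/g = 11.9²/9.81 = 14.44.
Trying y = 1.66 m: A³/T = 30.5 — too large.
Trying y = 1.04 m: A³/T = 2.944 — too small.
Trying y = 1.43 m: A³/T = 14.47 — matches.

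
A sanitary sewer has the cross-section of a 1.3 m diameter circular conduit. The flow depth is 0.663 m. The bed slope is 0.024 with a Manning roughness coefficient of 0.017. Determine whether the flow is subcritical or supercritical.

For a circular section of diameter D = 1.3 m at depth y = 0.663 m, the central angle is θ = 2 arccos(1 − 2y/D) = 3.182 rad. Then A = (D²/8)(θ − sin θ) = 0.6806 m² and P = Dθ/2 = 2.068 m.
Hydraulic radius R = A/P = 0.6806/2.068 = 0.3291 m.
V = (1/n) R^(2/3) √S = (1/0.017) × 0.3291^(2/3) × √0.024 = 4.344 m/s. Hydraulic depth D_h = A/T = 0.6806/1.3 = 0.5236 m.
Froude number Fr = V/√(g·D_h) = 4.344/√(9.81×0.5236) = 1.92, which is greater than 1, so the flow is supercritical.

supercritical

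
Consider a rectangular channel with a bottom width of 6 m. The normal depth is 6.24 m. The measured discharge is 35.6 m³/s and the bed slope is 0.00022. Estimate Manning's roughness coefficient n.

n = 0.025

Flow area A = b·y = 6 × 6.24 = 37.44 m². Wetted perimeter P = b + 2y = 6 + 2×6.24 = 18.48 m.
Hydraulic radius R = A/P = 37.44/18.48 = 2.026 m.
Rearranging Manning's equation: n = (1/Q) A R^(2/3) S^(1/2) = (1/35.6) × 37.44 × 2.026^(2/3) × √0.00022 = 0.025.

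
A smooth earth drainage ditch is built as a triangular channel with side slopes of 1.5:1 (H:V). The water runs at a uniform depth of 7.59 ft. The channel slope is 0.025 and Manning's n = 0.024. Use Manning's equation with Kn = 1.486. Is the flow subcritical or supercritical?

supercritical

For a triangular section with side slope z = 1.5: A = zy² = 1.5×7.59² = 86.41 ft²; P = 2y√(1+z²) = 2×7.59×1.803 = 27.37 ft.
Hydraulic radius R = A/P = 86.41/27.37 = 3.158 ft.
V = (1.486/n) R^(2/3) √S = (1.486/0.024) × 3.158^(2/3) × √0.025 = 21.07 ft/s. Hydraulic depth D_h = A/T = 86.41/22.77 = 3.795 ft.
Froude number Fr = V/√(g·D_h) = 21.07/√(32.2×3.795) = 1.91, which is greater than 1, so the flow is supercritical.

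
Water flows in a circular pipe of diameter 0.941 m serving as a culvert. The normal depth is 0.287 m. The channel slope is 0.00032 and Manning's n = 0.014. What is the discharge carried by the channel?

Q = 0.0685 m³/s

For a circular section of diameter D = 0.941 m at depth y = 0.287 m, the central angle is θ = 2 arccos(1 − 2y/D) = 2.34 rad. Then A = (D²/8)(θ − sin θ) = 0.1795 m² and P = Dθ/2 = 1.101 m.
Hydraulic radius R = A/P = 0.1795/1.101 = 0.1631 m.
Manning's equation: Q = (1/n) A R^(2/3) S^(1/2) = (1/0.014) × 0.1795 × 0.1631^(2/3) × 0.00032^(1/2) = 0.0685 m³/s.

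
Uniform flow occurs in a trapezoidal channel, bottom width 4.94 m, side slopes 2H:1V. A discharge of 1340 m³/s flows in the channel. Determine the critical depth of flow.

At critical depth, Q² T / (g A³) = 1, i.e. A³/T = Q²/g = 1340²/9.81 = 183000.
Try y = 7.57 m: A³/T = 99720 — too small.
Try y = 10.3 m: A³/T = 394500 — too large.
Try y = 8.68 m: A³/T = 182900 — matches.

y_c = 8.68 m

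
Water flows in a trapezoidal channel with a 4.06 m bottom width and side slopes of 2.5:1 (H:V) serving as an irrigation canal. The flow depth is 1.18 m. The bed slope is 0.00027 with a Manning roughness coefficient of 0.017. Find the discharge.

Q = 6.86 m³/s

With bottom width b = 4.06 m and side slope z = 2.5: A = (b + zy)y = (4.06 + 2.5×1.18)×1.18 = 8.272 m²; P = b + 2y√(1+z²) = 4.06 + 2×1.18×2.693 = 10.41 m.
Hydraulic radius R = A/P = 8.272/10.41 = 0.7943 m.
Manning's equation: Q = (1/n) A R^(2/3) S^(1/2) = (1/0.017) × 8.272 × 0.7943^(2/3) × 0.00027^(1/2) = 6.86 m³/s.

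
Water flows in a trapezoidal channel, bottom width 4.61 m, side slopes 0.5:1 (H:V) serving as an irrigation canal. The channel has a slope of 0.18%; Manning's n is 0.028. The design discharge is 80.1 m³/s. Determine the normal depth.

Manning's equation rearranged: A R^(2/3) = nQ / (1·√S) = 0.028 × 80.1 / (√0.0018) = 52.86.
Trying y = 5.49 m: A R^(2/3) = 72.21 — too large.
Trying y = 4.13 m: A R^(2/3) = 43.63 — too small.
Trying y = 4.61 m: A R^(2/3) = 52.89 — matches.

y_n = 4.61 m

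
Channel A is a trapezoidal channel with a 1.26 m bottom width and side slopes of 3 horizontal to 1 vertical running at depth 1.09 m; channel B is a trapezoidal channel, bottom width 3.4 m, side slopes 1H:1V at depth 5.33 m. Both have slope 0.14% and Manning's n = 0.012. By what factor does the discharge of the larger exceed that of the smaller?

Channel A: With bottom width b = 1.26 m and side slope z = 3: A = (b + zy)y = (1.26 + 3×1.09)×1.09 = 4.938 m²; P = b + 2y√(1+z²) = 1.26 + 2×1.09×3.162 = 8.154 m. Hydraulic radius R = A/P = 4.938/8.154 = 0.6056 m. Q_A = (1/0.012)·4.938·0.6056^(2/3)·√0.0014 = 11.02 m³/s.
Channel B: With bottom width b = 3.4 m and side slope z = 1: A = (b + zy)y = (3.4 + 1×5.33)×5.33 = 46.53 m²; P = b + 2y√(1+z²) = 3.4 + 2×5.33×1.414 = 18.48 m. Hydraulic radius R = A/P = 46.53/18.48 = 2.519 m. Q_B = (1/0.012)·46.53·2.519^(2/3)·√0.0014 = 268.6 m³/s.
The larger discharge is 268.6 m³/s and the smaller is 11.02 m³/s; the ratio is 24.4.

24.4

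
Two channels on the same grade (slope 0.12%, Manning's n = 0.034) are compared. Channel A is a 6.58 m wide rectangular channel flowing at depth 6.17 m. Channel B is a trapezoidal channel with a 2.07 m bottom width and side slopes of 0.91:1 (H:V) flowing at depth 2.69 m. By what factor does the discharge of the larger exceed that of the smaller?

Channel A: Flow area A = b·y = 6.58 × 6.17 = 40.6 m². Wetted perimeter P = b + 2y = 6.58 + 2×6.17 = 18.92 m. Hydraulic radius R = A/P = 40.6/18.92 = 2.146 m. Q_A = (1/0.034)·40.6·2.146^(2/3)·√0.0012 = 68.81 m³/s.
Channel B: With bottom width b = 2.07 m and side slope z = 0.91: A = (b + zy)y = (2.07 + 0.91×2.69)×2.69 = 12.15 m²; P = b + 2y√(1+z²) = 2.07 + 2×2.69×1.352 = 9.344 m. Hydraulic radius R = A/P = 12.15/9.344 = 1.301 m. Q_B = (1/0.034)·12.15·1.301^(2/3)·√0.0012 = 14.75 m³/s.
The larger discharge is 68.81 m³/s and the smaller is 14.75 m³/s; the ratio is 4.66.

4.66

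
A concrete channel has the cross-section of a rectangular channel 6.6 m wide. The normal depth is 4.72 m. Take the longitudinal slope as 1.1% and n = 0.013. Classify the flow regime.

Flow area A = b·y = 6.6 × 4.72 = 31.15 m². Wetted perimeter P = b + 2y = 6.6 + 2×4.72 = 16.04 m.
Hydraulic radius R = A/P = 31.15/16.04 = 1.942 m.
V = (1/n) R^(2/3) √S = (1/0.013) × 1.942^(2/3) × √0.011 = 12.56 m/s. Hydraulic depth D_h = A/T = 31.15/6.6 = 4.72 m.
Froude number Fr = V/√(g·D_h) = 12.56/√(9.81×4.72) = 1.85, which is greater than 1, so the flow is supercritical.

supercritical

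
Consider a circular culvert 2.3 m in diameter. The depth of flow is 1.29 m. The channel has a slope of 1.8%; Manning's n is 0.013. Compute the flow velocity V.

V = 7.47 m/s

For a circular section of diameter D = 2.3 m at depth y = 1.29 m, the central angle is θ = 2 arccos(1 − 2y/D) = 3.386 rad. Then A = (D²/8)(θ − sin θ) = 2.399 m² and P = Dθ/2 = 3.894 m.
Hydraulic radius R = A/P = 2.399/3.894 = 0.616 m.
From Manning's equation, V = (1/n) R^(2/3) S^(1/2) = (1/0.013) × 0.616^(2/3) × 0.018^(1/2) = 7.47 m/s.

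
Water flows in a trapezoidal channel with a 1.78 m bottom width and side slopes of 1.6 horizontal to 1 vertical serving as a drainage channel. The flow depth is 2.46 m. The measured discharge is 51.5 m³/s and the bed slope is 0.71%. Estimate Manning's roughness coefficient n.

n = 0.027

With bottom width b = 1.78 m and side slope z = 1.6: A = (b + zy)y = (1.78 + 1.6×2.46)×2.46 = 14.06 m²; P = b + 2y√(1+z²) = 1.78 + 2×2.46×1.887 = 11.06 m.
Hydraulic radius R = A/P = 14.06/11.06 = 1.271 m.
Rearranging Manning's equation: n = (1/Q) A R^(2/3) S^(1/2) = (1/51.5) × 14.06 × 1.271^(2/3) × √0.0071 = 0.027.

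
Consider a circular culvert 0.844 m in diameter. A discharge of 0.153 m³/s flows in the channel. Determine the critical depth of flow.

y_c = 0.227 m

At critical depth, Q² T / (g A³) = 1, i.e. A³/T = Q²/g = 0.153²/9.81 = 0.002386.
At y = 0.252 m: A³/T = 0.00357 — too large.
At y = 0.227 m: A³/T = 0.002379 — ≈ 0.002386.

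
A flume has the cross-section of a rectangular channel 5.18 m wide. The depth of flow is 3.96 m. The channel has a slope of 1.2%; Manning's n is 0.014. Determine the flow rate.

Q = 216 m³/s

Flow area A = b·y = 5.18 × 3.96 = 20.51 m². Wetted perimeter P = b + 2y = 5.18 + 2×3.96 = 13.1 m.
Hydraulic radius R = A/P = 20.51/13.1 = 1.566 m.
Manning's equation: Q = (1/n) A R^(2/3) S^(1/2) = (1/0.014) × 20.51 × 1.566^(2/3) × 0.012^(1/2) = 216 m³/s.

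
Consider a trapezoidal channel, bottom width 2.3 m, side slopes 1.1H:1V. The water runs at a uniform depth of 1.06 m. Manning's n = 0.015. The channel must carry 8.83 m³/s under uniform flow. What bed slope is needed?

With bottom width b = 2.3 m and side slope z = 1.1: A = (b + zy)y = (2.3 + 1.1×1.06)×1.06 = 3.674 m²; P = b + 2y√(1+z²) = 2.3 + 2×1.06×1.487 = 5.452 m.
Hydraulic radius R = A/P = 3.674/5.452 = 0.6739 m.
From Manning's equation, S = [nQ / (1 A R^(2/3))]² = [0.015 × 8.83 / (1 × 3.674 × 0.6739^(2/3))]² = 0.0022.

S = 0.0022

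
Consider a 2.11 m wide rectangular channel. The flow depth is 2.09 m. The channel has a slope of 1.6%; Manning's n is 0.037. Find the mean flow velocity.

Flow area A = b·y = 2.11 × 2.09 = 4.41 m². Wetted perimeter P = b + 2y = 2.11 + 2×2.09 = 6.29 m.
Hydraulic radius R = A/P = 4.41/6.29 = 0.7011 m.
From Manning's equation, V = (1/n) R^(2/3) S^(1/2) = (1/0.037) × 0.7011^(2/3) × 0.016^(1/2) = 2.7 m/s.

V = 2.7 m/s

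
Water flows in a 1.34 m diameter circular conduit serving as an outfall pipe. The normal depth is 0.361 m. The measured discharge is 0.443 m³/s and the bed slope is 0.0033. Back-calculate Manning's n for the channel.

n = 0.014

For a circular section of diameter D = 1.34 m at depth y = 0.361 m, the central angle is θ = 2 arccos(1 − 2y/D) = 2.183 rad. Then A = (D²/8)(θ − sin θ) = 0.3063 m² and P = Dθ/2 = 1.463 m.
Hydraulic radius R = A/P = 0.3063/1.463 = 0.2094 m.
Rearranging Manning's equation: n = (1/Q) A R^(2/3) S^(1/2) = (1/0.443) × 0.3063 × 0.2094^(2/3) × √0.0033 = 0.014.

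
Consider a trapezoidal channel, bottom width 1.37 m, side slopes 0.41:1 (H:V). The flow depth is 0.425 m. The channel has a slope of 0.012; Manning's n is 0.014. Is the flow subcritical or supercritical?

With bottom width b = 1.37 m and side slope z = 0.41: A = (b + zy)y = (1.37 + 0.41×0.425)×0.425 = 0.6563 m²; P = b + 2y√(1+z²) = 1.37 + 2×0.425×1.081 = 2.289 m.
Hydraulic radius R = A/P = 0.6563/2.289 = 0.2868 m.
V = (1/n) R^(2/3) √S = (1/0.014) × 0.2868^(2/3) × √0.012 = 3.403 m/s. Hydraulic depth D_h = A/T = 0.6563/1.719 = 0.3819 m.
Froude number Fr = V/√(g·D_h) = 3.403/√(9.81×0.3819) = 1.76, which is greater than 1, so the flow is supercritical.

supercritical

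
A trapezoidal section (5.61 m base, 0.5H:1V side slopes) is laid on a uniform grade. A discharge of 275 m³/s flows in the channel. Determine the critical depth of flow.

At critical depth, Q² T / (g A³) = 1, i.e. A³/T = Q²/g = 275²/9.81 = 7709.
At y = 6.65 m: A³/T = 17110 — high.
At y = 3.77 m: A³/T = 2405 — low.
At y = 5.3 m: A³/T = 7690 — ≈ 7709.

y_c = 5.3 m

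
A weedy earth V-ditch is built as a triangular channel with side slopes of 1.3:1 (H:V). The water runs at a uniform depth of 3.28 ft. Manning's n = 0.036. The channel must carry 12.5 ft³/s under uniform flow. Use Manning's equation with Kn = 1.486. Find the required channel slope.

S = 0.00033

For a triangular section with side slope z = 1.3: A = zy² = 1.3×3.28² = 13.99 ft²; P = 2y√(1+z²) = 2×3.28×1.64 = 10.76 ft.
Hydraulic radius R = A/P = 13.99/10.76 = 1.3 ft.
From Manning's equation, S = [nQ / (1.486 A R^(2/3))]² = [0.036 × 12.5 / (1.486 × 13.99 × 1.3^(2/3))]² = 0.00033.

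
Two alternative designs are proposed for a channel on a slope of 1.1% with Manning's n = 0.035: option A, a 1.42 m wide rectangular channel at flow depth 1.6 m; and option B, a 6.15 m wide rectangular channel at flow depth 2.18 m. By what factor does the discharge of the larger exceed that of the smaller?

Channel A: Flow area A = b·y = 1.42 × 1.6 = 2.272 m². Wetted perimeter P = b + 2y = 1.42 + 2×1.6 = 4.62 m. Hydraulic radius R = A/P = 2.272/4.62 = 0.4918 m. Q_A = (1/0.035)·2.272·0.4918^(2/3)·√0.011 = 4.242 m³/s.
Channel B: Flow area A = b·y = 6.15 × 2.18 = 13.41 m². Wetted perimeter P = b + 2y = 6.15 + 2×2.18 = 10.51 m. Hydraulic radius R = A/P = 13.41/10.51 = 1.276 m. Q_B = (1/0.035)·13.41·1.276^(2/3)·√0.011 = 47.25 m³/s.
The larger discharge is 47.25 m³/s and the smaller is 4.242 m³/s; the ratio is 11.1.

11.1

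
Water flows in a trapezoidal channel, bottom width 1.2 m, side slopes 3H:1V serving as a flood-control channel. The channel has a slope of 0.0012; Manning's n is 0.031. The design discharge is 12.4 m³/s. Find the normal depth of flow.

Manning's equation rearranged: A R^(2/3) = nQ / (1·√S) = 0.031 × 12.4 / (√0.0012) = 11.1.
At y = 2.15 m: A R^(2/3) = 17.65 — high.
At y = 1.78 m: A R^(2/3) = 11.13 — matches.

y_n = 1.78 m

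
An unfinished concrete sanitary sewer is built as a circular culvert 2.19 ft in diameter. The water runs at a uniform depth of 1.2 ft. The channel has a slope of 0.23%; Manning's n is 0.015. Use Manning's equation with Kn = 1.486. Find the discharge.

Q = 6.97 ft³/s

For a circular section of diameter D = 2.19 ft at depth y = 1.2 ft, the central angle is θ = 2 arccos(1 − 2y/D) = 3.334 rad. Then A = (D²/8)(θ − sin θ) = 2.113 ft² and P = Dθ/2 = 3.65 ft.
Hydraulic radius R = A/P = 2.113/3.65 = 0.5789 ft.
Manning's equation: Q = (1.486/n) A R^(2/3) S^(1/2) = (1.486/0.015) × 2.113 × 0.5789^(2/3) × 0.0023^(1/2) = 6.97 ft³/s.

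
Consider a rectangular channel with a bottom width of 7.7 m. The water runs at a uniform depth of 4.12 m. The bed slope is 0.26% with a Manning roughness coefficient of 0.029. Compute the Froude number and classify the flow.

subcritical

Flow area A = b·y = 7.7 × 4.12 = 31.72 m². Wetted perimeter P = b + 2y = 7.7 + 2×4.12 = 15.94 m.
Hydraulic radius R = A/P = 31.72/15.94 = 1.99 m.
V = (1/n) R^(2/3) √S = (1/0.029) × 1.99^(2/3) × √0.0026 = 2.782 m/s. Hydraulic depth D_h = A/T = 31.72/7.7 = 4.12 m.
Froude number Fr = V/√(g·D_h) = 2.782/√(9.81×4.12) = 0.438, which is less than 1, so the flow is subcritical.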